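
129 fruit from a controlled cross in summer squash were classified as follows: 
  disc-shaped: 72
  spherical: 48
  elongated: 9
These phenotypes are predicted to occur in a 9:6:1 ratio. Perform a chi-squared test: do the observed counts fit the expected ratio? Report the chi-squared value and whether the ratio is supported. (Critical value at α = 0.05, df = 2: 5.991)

The 9:6:1 ratio has 16 parts, so with N = 129 the expected counts are:
  disc-shaped: 129 × 9/16 = 72.5625
  spherical: 129 × 6/16 = 48.375
  elongated: 129 × 1/16 = 8.0625
χ² = Σ (O − E)² / E
  disc-shaped: (72 − 72.5625)² / 72.5625 = 0.0044
  spherical: (48 − 48.375)² / 48.375 = 0.0029
  elongated: (9 − 8.0625)² / 8.0625 = 0.1090
χ² = 0.0044 + 0.0029 + 0.1090 = 0.1163 ≈ 0.116
Degrees of freedom = 3 − 1 = 2; critical value at α = 0.05 is 5.991.
Since 0.116 < 5.991, we fail to reject the null hypothesis — the data are consistent with the 9:6:1 ratio.

0.116; consistent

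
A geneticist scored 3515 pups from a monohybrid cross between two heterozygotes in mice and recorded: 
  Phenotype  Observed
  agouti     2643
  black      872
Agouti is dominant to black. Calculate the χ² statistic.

For a monohybrid cross between heterozygotes with complete dominance, the expected phenotypic ratio is 3:1.
The 3:1 ratio has 4 parts, so with N = 3515 the expected counts are:
  agouti: 3515 × 3/4 = 2636.25
  black: 3515 × 1/4 = 878.75
χ² = Σ (O − E)² / E
  agouti: (2643 − 2636.25)² / 2636.25 = 0.0173
  black: (872 − 878.75)² / 878.75 = 0.0518
χ² = 0.0173 + 0.0518 = 0.0691 ≈ 0.069

0.069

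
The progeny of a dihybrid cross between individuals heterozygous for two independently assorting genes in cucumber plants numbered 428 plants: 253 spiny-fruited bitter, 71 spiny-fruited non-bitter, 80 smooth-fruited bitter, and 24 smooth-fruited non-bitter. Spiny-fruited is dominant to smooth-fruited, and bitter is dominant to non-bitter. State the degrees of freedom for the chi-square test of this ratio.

A dihybrid F₂ with independent assortment and complete dominance at both loci gives a 9:3:3:1 phenotypic ratio.
A goodness-of-fit test with 4 phenotype classes has df = 4 − 1 = 3.

3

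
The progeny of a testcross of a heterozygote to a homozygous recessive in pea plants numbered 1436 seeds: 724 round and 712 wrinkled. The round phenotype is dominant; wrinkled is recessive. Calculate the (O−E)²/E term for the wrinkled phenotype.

0.050

A testcross of a heterozygote (Aa × aa) gives a 1:1 phenotypic ratio.
The 1:1 ratio has 2 parts, so with N = 1436 the expected counts are:
  round: 1436 × 1/2 = 718
  wrinkled: 1436 × 1/2 = 718
Contribution of wrinkled: (712 − 718)² / 718 = 0.0501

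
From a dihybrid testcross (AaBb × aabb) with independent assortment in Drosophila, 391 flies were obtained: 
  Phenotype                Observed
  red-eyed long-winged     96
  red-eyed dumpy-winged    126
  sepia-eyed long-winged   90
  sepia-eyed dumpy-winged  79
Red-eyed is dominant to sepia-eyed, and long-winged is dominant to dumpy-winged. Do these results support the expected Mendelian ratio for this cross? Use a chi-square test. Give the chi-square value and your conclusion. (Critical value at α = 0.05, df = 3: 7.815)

A dihybrid testcross with independent assortment gives a 1:1:1:1 ratio.
Under the 1:1:1:1 hypothesis (Σ ratio = 4, N = 391):
  red-eyed long-winged: 391 × 1/4 = 97.75
  red-eyed dumpy-winged: 391 × 1/4 = 97.75
  sepia-eyed long-winged: 391 × 1/4 = 97.75
  sepia-eyed dumpy-winged: 391 × 1/4 = 97.75
χ² = Σ (O − E)² / E
  red-eyed long-winged: (96 − 97.75)² / 97.75 = 0.0313
  red-eyed dumpy-winged: (126 − 97.75)² / 97.75 = 8.1643
  sepia-eyed long-winged: (90 − 97.75)² / 97.75 = 0.6145
  sepia-eyed dumpy-winged: (79 − 97.75)² / 97.75 = 3.5965
χ² = 0.0313 + 8.1643 + 0.6145 + 3.5965 = 12.4066 ≈ 12.407
Degrees of freedom = 4 − 1 = 3; critical value at α = 0.05 is 7.815.
Since 12.407 > 7.815, we reject the null hypothesis — the data do not fit the 1:1:1:1 ratio.

12.407; not consistent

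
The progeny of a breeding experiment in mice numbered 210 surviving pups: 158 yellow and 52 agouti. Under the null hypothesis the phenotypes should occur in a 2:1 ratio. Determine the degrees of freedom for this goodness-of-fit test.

A goodness-of-fit test with 2 phenotype classes has df = 2 − 1 = 1.

1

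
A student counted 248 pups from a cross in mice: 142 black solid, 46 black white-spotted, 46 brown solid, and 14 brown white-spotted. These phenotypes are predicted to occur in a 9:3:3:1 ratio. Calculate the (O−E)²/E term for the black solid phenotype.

0.045

The 9:3:3:1 ratio has 16 parts, so with N = 248 the expected counts are:
  black solid: 248 × 9/16 = 139.5
  black white-spotted: 248 × 3/16 = 46.5
  brown solid: 248 × 3/16 = 46.5
  brown white-spotted: 248 × 1/16 = 15.5
Contribution of black solid: (142 − 139.5)² / 139.5 = 0.0448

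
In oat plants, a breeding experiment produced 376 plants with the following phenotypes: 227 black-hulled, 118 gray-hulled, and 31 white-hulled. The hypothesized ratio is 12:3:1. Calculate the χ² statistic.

45.124

Expected counts for N = 376 under a 12:3:1 ratio (total parts = 16):
  black-hulled: 376 × 12/16 = 282
  gray-hulled: 376 × 3/16 = 70.5
  white-hulled: 376 × 1/16 = 23.5
χ² = Σ (O − E)² / E
  black-hulled: (227 − 282)² / 282 = 10.7270
  gray-hulled: (118 − 70.5)² / 70.5 = 32.0035
  white-hulled: (31 − 23.5)² / 23.5 = 2.3936
χ² = 10.7270 + 32.0035 + 2.3936 = 45.1241 ≈ 45.124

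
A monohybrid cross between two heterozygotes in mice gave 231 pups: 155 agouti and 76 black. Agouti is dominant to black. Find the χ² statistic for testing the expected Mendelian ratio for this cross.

For a monohybrid cross between heterozygotes with complete dominance, the expected phenotypic ratio is 3:1.
Total ratio parts = 4. Expected numbers out of 231:
  agouti: 231 × 3/4 = 173.25
  black: 231 × 1/4 = 57.75
χ² = Σ (O − E)² / E
  agouti: (155 − 173.25)² / 173.25 = 1.9224
  black: (76 − 57.75)² / 57.75 = 5.7673
χ² = 1.9224 + 5.7673 = 7.6897 ≈ 7.690

7.690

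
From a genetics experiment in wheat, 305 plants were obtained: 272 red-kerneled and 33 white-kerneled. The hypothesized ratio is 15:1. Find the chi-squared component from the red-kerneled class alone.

The 15:1 ratio has 16 parts, so with N = 305 the expected counts are:
  red-kerneled: 305 × 15/16 = 285.9375
  white-kerneled: 305 × 1/16 = 19.0625
Contribution of red-kerneled: (272 − 285.9375)² / 285.9375 = 0.6794

0.679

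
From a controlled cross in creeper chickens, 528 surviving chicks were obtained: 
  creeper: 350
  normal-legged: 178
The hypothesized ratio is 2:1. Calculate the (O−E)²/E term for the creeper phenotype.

The 2:1 ratio has 3 parts, so with N = 528 the expected counts are:
  creeper: 528 × 2/3 = 352
  normal-legged: 528 × 1/3 = 176
Contribution of creeper: (350 − 352)² / 352 = 0.0114

0.011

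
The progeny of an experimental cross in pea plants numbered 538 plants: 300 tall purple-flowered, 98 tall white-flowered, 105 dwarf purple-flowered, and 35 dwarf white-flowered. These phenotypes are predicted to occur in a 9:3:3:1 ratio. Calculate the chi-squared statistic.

Total ratio parts = 16. Expected numbers out of 538:
  tall purple-flowered: 538 × 9/16 = 302.625
  tall white-flowered: 538 × 3/16 = 100.875
  dwarf purple-flowered: 538 × 3/16 = 100.875
  dwarf white-flowered: 538 × 1/16 = 33.625
χ² = Σ (O − E)² / E
  tall purple-flowered: (300 − 302.625)² / 302.625 = 0.0228
  tall white-flowered: (98 − 100.875)² / 100.875 = 0.0819
  dwarf purple-flowered: (105 − 100.875)² / 100.875 = 0.1687
  dwarf white-flowered: (35 − 33.625)² / 33.625 = 0.0562
χ² = 0.0228 + 0.0819 + 0.1687 + 0.0562 = 0.3296 ≈ 0.330

0.330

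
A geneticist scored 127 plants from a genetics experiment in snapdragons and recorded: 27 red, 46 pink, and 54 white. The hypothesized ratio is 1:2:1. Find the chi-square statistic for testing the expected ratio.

21.126

The 1:2:1 ratio has 4 parts, so with N = 127 the expected counts are:
  red: 127 × 1/4 = 31.75
  pink: 127 × 2/4 = 63.5
  white: 127 × 1/4 = 31.75
χ² = Σ (O − E)² / E
  red: (27 − 31.75)² / 31.75 = 0.7106
  pink: (46 − 63.5)² / 63.5 = 4.8228
  white: (54 − 31.75)² / 31.75 = 15.5925
χ² = 0.7106 + 4.8228 + 15.5925 = 21.1259 ≈ 21.126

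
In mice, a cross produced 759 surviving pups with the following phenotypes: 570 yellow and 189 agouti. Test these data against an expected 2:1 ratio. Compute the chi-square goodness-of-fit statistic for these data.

24.285

Total ratio parts = 3. Expected numbers out of 759:
  yellow: 759 × 2/3 = 506
  agouti: 759 × 1/3 = 253
χ² = Σ (O − E)² / E
  yellow: (570 − 506)² / 506 = 8.0949
  agouti: (189 − 253)² / 253 = 16.1897
χ² = 8.0949 + 16.1897 = 24.2846 ≈ 24.285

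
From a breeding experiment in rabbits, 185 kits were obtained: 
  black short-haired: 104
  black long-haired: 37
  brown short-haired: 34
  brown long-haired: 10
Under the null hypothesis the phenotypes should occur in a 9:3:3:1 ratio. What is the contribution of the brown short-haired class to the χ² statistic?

0.014

The 9:3:3:1 ratio has 16 parts, so with N = 185 the expected counts are:
  black short-haired: 185 × 9/16 = 104.0625
  black long-haired: 185 × 3/16 = 34.6875
  brown short-haired: 185 × 3/16 = 34.6875
  brown long-haired: 185 × 1/16 = 11.5625
Contribution of brown short-haired: (34 − 34.6875)² / 34.6875 = 0.0136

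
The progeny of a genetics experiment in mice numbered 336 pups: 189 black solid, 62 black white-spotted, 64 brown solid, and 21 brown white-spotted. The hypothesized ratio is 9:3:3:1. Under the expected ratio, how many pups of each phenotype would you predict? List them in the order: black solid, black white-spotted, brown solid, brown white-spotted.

Total ratio parts = 16. Expected numbers out of 336:
  black solid: 336 × 9/16 = 189
  black white-spotted: 336 × 3/16 = 63
  brown solid: 336 × 3/16 = 63
  brown white-spotted: 336 × 1/16 = 21

189, 63, 63, 21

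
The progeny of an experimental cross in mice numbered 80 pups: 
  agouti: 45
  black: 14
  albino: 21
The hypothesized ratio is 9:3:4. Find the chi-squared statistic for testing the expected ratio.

0.117

Under the 9:3:4 hypothesis (Σ ratio = 16, N = 80):
  agouti: 80 × 9/16 = 45
  black: 80 × 3/16 = 15
  albino: 80 × 4/16 = 20
χ² = Σ (O − E)² / E
  agouti: (45 − 45)² / 45 = 0.0000
  black: (14 − 15)² / 15 = 0.0667
  albino: (21 − 20)² / 20 = 0.0500
χ² = 0.0000 + 0.0667 + 0.0500 = 0.1167 ≈ 0.117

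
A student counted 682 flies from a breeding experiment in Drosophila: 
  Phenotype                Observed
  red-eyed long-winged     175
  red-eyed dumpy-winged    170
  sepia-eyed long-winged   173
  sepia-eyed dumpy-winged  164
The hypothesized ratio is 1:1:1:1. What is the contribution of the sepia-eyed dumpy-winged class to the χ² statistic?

0.248

The 1:1:1:1 ratio has 4 parts, so with N = 682 the expected counts are:
  red-eyed long-winged: 682 × 1/4 = 170.5
  red-eyed dumpy-winged: 682 × 1/4 = 170.5
  sepia-eyed long-winged: 682 × 1/4 = 170.5
  sepia-eyed dumpy-winged: 682 × 1/4 = 170.5
Contribution of sepia-eyed dumpy-winged: (164 − 170.5)² / 170.5 = 0.2478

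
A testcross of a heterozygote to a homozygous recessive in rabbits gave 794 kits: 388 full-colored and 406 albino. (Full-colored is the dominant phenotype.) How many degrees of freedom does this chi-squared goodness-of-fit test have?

1

A testcross of a heterozygote (Aa × aa) gives a 1:1 phenotypic ratio.
A goodness-of-fit test with 2 phenotype classes has df = 2 − 1 = 1.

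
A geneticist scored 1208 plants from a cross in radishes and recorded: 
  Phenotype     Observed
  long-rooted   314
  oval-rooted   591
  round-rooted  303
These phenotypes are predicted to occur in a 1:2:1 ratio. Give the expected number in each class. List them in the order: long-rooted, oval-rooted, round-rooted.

Under the 1:2:1 hypothesis (Σ ratio = 4, N = 1208):
  long-rooted: 1208 × 1/4 = 302
  oval-rooted: 1208 × 2/4 = 604
  round-rooted: 1208 × 1/4 = 302

302, 604, 302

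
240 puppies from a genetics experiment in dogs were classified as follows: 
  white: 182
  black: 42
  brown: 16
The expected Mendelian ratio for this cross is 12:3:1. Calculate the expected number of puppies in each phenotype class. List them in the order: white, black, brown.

The 12:3:1 ratio has 16 parts, so with N = 240 the expected counts are:
  white: 240 × 12/16 = 180
  black: 240 × 3/16 = 45
  brown: 240 × 1/16 = 15

180, 45, 15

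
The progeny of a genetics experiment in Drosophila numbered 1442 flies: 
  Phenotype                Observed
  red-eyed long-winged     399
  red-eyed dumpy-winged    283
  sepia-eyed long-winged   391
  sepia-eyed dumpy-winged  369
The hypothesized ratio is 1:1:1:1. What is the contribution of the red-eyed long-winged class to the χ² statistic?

Under the 1:1:1:1 hypothesis (Σ ratio = 4, N = 1442):
  red-eyed long-winged: 1442 × 1/4 = 360.5
  red-eyed dumpy-winged: 1442 × 1/4 = 360.5
  sepia-eyed long-winged: 1442 × 1/4 = 360.5
  sepia-eyed dumpy-winged: 1442 × 1/4 = 360.5
Contribution of red-eyed long-winged: (399 − 360.5)² / 360.5 = 4.1117

4.112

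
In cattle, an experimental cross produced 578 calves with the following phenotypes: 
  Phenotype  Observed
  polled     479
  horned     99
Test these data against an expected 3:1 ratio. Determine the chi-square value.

Total ratio parts = 4. Expected numbers out of 578:
  polled: 578 × 3/4 = 433.5
  horned: 578 × 1/4 = 144.5
χ² = Σ (O − E)² / E
  polled: (479 − 433.5)² / 433.5 = 4.7757
  horned: (99 − 144.5)² / 144.5 = 14.3270
χ² = 4.7757 + 14.3270 = 19.1027 ≈ 19.103

19.103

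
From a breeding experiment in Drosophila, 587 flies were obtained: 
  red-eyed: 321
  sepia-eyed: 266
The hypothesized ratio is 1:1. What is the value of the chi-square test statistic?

Expected counts for N = 587 under a 1:1 ratio (total parts = 2):
  red-eyed: 587 × 1/2 = 293.5
  sepia-eyed: 587 × 1/2 = 293.5
χ² = Σ (O − E)² / E
  red-eyed: (321 − 293.5)² / 293.5 = 2.5767
  sepia-eyed: (266 − 293.5)² / 293.5 = 2.5767
χ² = 2.5767 + 2.5767 = 5.1534 ≈ 5.153

5.153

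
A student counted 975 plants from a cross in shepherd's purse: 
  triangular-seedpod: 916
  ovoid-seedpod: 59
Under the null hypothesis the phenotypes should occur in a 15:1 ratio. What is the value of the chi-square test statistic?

0.066

The 15:1 ratio has 16 parts, so with N = 975 the expected counts are:
  triangular-seedpod: 975 × 15/16 = 914.0625
  ovoid-seedpod: 975 × 1/16 = 60.9375
χ² = Σ (O − E)² / E
  triangular-seedpod: (916 − 914.0625)² / 914.0625 = 0.0041
  ovoid-seedpod: (59 − 60.9375)² / 60.9375 = 0.0616
χ² = 0.0041 + 0.0616 = 0.0657 ≈ 0.066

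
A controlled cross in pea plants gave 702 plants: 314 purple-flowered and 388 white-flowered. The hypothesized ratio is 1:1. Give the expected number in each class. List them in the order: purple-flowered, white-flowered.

351, 351

The 1:1 ratio has 2 parts, so with N = 702 the expected counts are:
  purple-flowered: 702 × 1/2 = 351
  white-flowered: 702 × 1/2 = 351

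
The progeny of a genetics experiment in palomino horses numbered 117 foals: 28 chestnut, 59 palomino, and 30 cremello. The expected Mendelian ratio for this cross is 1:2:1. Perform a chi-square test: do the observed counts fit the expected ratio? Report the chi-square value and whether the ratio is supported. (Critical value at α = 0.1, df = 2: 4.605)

Expected counts for N = 117 under a 1:2:1 ratio (total parts = 4):
  chestnut: 117 × 1/4 = 29.25
  palomino: 117 × 2/4 = 58.5
  cremello: 117 × 1/4 = 29.25
χ² = Σ (O − E)² / E
  chestnut: (28 − 29.25)² / 29.25 = 0.0534
  palomino: (59 − 58.5)² / 58.5 = 0.0043
  cremello: (30 − 29.25)² / 29.25 = 0.0192
χ² = 0.0534 + 0.0043 + 0.0192 = 0.0769 ≈ 0.077
Degrees of freedom = 3 − 1 = 2; critical value at α = 0.1 is 4.605.
Since 0.077 < 4.605, we fail to reject the null hypothesis — the data are consistent with the 1:2:1 ratio.

0.077; consistent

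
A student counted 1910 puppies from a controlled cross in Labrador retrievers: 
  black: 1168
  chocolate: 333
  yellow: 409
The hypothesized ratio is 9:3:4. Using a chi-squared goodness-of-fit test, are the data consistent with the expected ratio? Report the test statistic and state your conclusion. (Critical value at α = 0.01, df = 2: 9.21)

Under the 9:3:4 hypothesis (Σ ratio = 16, N = 1910):
  black: 1910 × 9/16 = 1074.375
  chocolate: 1910 × 3/16 = 358.125
  yellow: 1910 × 4/16 = 477.5
χ² = Σ (O − E)² / E
  black: (1168 − 1074.375)² / 1074.375 = 8.1588
  chocolate: (333 − 358.125)² / 358.125 = 1.7627
  yellow: (409 − 477.5)² / 477.5 = 9.8267
χ² = 8.1588 + 1.7627 + 9.8267 = 19.7482 ≈ 19.748
Degrees of freedom = 3 − 1 = 2; critical value at α = 0.01 is 9.21.
Since 19.748 > 9.21, we reject the null hypothesis — the data do not fit the 9:3:4 ratio.

19.748; not consistent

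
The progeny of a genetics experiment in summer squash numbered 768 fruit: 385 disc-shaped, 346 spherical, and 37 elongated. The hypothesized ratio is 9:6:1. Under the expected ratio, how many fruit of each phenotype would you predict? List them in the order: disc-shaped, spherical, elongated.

432, 288, 48

The 9:6:1 ratio has 16 parts, so with N = 768 the expected counts are:
  disc-shaped: 768 × 9/16 = 432
  spherical: 768 × 6/16 = 288
  elongated: 768 × 1/16 = 48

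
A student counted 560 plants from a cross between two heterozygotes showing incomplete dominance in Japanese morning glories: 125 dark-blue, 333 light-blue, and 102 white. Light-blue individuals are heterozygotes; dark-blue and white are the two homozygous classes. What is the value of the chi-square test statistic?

With incomplete dominance, a heterozygote × heterozygote cross gives a 1:2:1 phenotypic ratio.
Under the 1:2:1 hypothesis (Σ ratio = 4, N = 560):
  dark-blue: 560 × 1/4 = 140
  light-blue: 560 × 2/4 = 280
  white: 560 × 1/4 = 140
χ² = Σ (O − E)² / E
  dark-blue: (125 − 140)² / 140 = 1.6071
  light-blue: (333 − 280)² / 280 = 10.0321
  white: (102 − 140)² / 140 = 10.3143
χ² = 1.6071 + 10.0321 + 10.3143 = 21.9535 ≈ 21.954

21.954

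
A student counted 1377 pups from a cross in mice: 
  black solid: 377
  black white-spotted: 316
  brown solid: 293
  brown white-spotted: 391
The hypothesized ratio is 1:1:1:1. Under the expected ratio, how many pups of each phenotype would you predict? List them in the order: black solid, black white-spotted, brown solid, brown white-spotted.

Total ratio parts = 4. Expected numbers out of 1377:
  black solid: 1377 × 1/4 = 344.25
  black white-spotted: 1377 × 1/4 = 344.25
  brown solid: 1377 × 1/4 = 344.25
  brown white-spotted: 1377 × 1/4 = 344.25

344.25, 344.25, 344.25, 344.25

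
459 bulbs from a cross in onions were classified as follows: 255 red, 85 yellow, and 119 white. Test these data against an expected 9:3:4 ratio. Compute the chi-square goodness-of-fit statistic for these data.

The 9:3:4 ratio has 16 parts, so with N = 459 the expected counts are:
  red: 459 × 9/16 = 258.1875
  yellow: 459 × 3/16 = 86.0625
  white: 459 × 4/16 = 114.75
χ² = Σ (O − E)² / E
  red: (255 − 258.1875)² / 258.1875 = 0.0394
  yellow: (85 − 86.0625)² / 86.0625 = 0.0131
  white: (119 − 114.75)² / 114.75 = 0.1574
χ² = 0.0394 + 0.0131 + 0.1574 = 0.2099 ≈ 0.210

0.210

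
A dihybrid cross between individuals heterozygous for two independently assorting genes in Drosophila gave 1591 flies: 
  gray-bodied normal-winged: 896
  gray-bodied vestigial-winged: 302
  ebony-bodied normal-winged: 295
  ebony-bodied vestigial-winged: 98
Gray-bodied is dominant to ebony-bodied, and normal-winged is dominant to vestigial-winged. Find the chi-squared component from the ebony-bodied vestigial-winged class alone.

A dihybrid F₂ with independent assortment and complete dominance at both loci gives a 9:3:3:1 phenotypic ratio.
Total ratio parts = 16. Expected numbers out of 1591:
  gray-bodied normal-winged: 1591 × 9/16 = 894.9375
  gray-bodied vestigial-winged: 1591 × 3/16 = 298.3125
  ebony-bodied normal-winged: 1591 × 3/16 = 298.3125
  ebony-bodied vestigial-winged: 1591 × 1/16 = 99.4375
Contribution of ebony-bodied vestigial-winged: (98 − 99.4375)² / 99.4375 = 0.0208

0.021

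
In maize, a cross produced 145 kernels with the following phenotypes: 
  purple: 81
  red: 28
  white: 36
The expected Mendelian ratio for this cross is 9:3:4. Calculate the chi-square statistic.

Expected counts for N = 145 under a 9:3:4 ratio (total parts = 16):
  purple: 145 × 9/16 = 81.5625
  red: 145 × 3/16 = 27.1875
  white: 145 × 4/16 = 36.25
χ² = Σ (O − E)² / E
  purple: (81 − 81.5625)² / 81.5625 = 0.0039
  red: (28 − 27.1875)² / 27.1875 = 0.0243
  white: (36 − 36.25)² / 36.25 = 0.0017
χ² = 0.0039 + 0.0243 + 0.0017 = 0.0299 ≈ 0.030

0.030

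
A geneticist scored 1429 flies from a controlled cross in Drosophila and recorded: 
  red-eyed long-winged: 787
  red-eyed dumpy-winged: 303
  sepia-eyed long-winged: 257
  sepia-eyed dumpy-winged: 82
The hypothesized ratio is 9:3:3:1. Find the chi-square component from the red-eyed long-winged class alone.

0.352

The 9:3:3:1 ratio has 16 parts, so with N = 1429 the expected counts are:
  red-eyed long-winged: 1429 × 9/16 = 803.8125
  red-eyed dumpy-winged: 1429 × 3/16 = 267.9375
  sepia-eyed long-winged: 1429 × 3/16 = 267.9375
  sepia-eyed dumpy-winged: 1429 × 1/16 = 89.3125
Contribution of red-eyed long-winged: (787 − 803.8125)² / 803.8125 = 0.3516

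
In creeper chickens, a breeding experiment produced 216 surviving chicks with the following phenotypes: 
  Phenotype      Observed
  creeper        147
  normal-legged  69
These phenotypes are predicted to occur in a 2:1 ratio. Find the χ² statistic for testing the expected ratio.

0.188

Total ratio parts = 3. Expected numbers out of 216:
  creeper: 216 × 2/3 = 144
  normal-legged: 216 × 1/3 = 72
χ² = Σ (O − E)² / E
  creeper: (147 − 144)² / 144 = 0.0625
  normal-legged: (69 − 72)² / 72 = 0.1250
χ² = 0.0625 + 0.1250 = 0.1875 ≈ 0.188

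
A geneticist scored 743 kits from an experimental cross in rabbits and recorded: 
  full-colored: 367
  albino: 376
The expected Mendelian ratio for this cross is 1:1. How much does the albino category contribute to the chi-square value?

The 1:1 ratio has 2 parts, so with N = 743 the expected counts are:
  full-colored: 743 × 1/2 = 371.5
  albino: 743 × 1/2 = 371.5
Contribution of albino: (376 − 371.5)² / 371.5 = 0.0545

0.055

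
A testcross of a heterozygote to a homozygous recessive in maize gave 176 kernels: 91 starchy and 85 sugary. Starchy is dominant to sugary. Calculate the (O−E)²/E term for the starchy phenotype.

0.102

A testcross of a heterozygote (Aa × aa) gives a 1:1 phenotypic ratio.
Total ratio parts = 2. Expected numbers out of 176:
  starchy: 176 × 1/2 = 88
  sugary: 176 × 1/2 = 88
Contribution of starchy: (91 − 88)² / 88 = 0.1023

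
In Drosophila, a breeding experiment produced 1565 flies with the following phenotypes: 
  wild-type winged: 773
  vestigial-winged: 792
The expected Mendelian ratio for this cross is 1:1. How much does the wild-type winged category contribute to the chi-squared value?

The 1:1 ratio has 2 parts, so with N = 1565 the expected counts are:
  wild-type winged: 1565 × 1/2 = 782.5
  vestigial-winged: 1565 × 1/2 = 782.5
Contribution of wild-type winged: (773 − 782.5)² / 782.5 = 0.1153

0.115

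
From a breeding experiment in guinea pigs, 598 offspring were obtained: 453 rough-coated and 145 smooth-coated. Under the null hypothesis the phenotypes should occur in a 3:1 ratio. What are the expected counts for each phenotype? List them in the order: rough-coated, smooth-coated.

448.5, 149.5

Expected counts for N = 598 under a 3:1 ratio (total parts = 4):
  rough-coated: 598 × 3/4 = 448.5
  smooth-coated: 598 × 1/4 = 149.5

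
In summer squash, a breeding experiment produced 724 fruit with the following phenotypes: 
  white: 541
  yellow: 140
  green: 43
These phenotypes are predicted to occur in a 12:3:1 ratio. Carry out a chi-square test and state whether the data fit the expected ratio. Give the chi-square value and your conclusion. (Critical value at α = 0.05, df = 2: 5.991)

Total ratio parts = 16. Expected numbers out of 724:
  white: 724 × 12/16 = 543
  yellow: 724 × 3/16 = 135.75
  green: 724 × 1/16 = 45.25
χ² = Σ (O − E)² / E
  white: (541 − 543)² / 543 = 0.0074
  yellow: (140 − 135.75)² / 135.75 = 0.1331
  green: (43 − 45.25)² / 45.25 = 0.1119
χ² = 0.0074 + 0.1331 + 0.1119 = 0.2524 ≈ 0.252
Degrees of freedom = 3 − 1 = 2; critical value at α = 0.05 is 5.991.
Since 0.252 < 5.991, we fail to reject the null hypothesis — the data are consistent with the 12:3:1 ratio.

0.252; consistent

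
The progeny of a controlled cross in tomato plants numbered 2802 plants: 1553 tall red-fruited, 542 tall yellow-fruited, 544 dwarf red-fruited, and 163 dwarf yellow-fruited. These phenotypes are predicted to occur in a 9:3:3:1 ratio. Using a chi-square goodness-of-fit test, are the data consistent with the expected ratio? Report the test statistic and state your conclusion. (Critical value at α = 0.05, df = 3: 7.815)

Expected counts for N = 2802 under a 9:3:3:1 ratio (total parts = 16):
  tall red-fruited: 2802 × 9/16 = 1576.125
  tall yellow-fruited: 2802 × 3/16 = 525.375
  dwarf red-fruited: 2802 × 3/16 = 525.375
  dwarf yellow-fruited: 2802 × 1/16 = 175.125
χ² = Σ (O − E)² / E
  tall red-fruited: (1553 − 1576.125)² / 1576.125 = 0.3393
  tall yellow-fruited: (542 − 525.375)² / 525.375 = 0.5261
  dwarf red-fruited: (544 − 525.375)² / 525.375 = 0.6603
  dwarf yellow-fruited: (163 − 175.125)² / 175.125 = 0.8395
χ² = 0.3393 + 0.5261 + 0.6603 + 0.8395 = 2.3652 ≈ 2.365
Degrees of freedom = 4 − 1 = 3; critical value at α = 0.05 is 7.815.
Since 2.365 < 7.815, we fail to reject the null hypothesis — the data are consistent with the 9:3:3:1 ratio.

2.365; consistent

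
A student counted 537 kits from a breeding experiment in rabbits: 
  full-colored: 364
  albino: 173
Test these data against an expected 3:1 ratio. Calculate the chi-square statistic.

Total ratio parts = 4. Expected numbers out of 537:
  full-colored: 537 × 3/4 = 402.75
  albino: 537 × 1/4 = 134.25
χ² = Σ (O − E)² / E
  full-colored: (364 − 402.75)² / 402.75 = 3.7283
  albino: (173 − 134.25)² / 134.25 = 11.1848
χ² = 3.7283 + 11.1848 = 14.9131 ≈ 14.913

14.913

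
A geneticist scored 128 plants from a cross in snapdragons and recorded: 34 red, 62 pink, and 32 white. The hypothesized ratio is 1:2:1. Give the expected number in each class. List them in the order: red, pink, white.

Under the 1:2:1 hypothesis (Σ ratio = 4, N = 128):
  red: 128 × 1/4 = 32
  pink: 128 × 2/4 = 64
  white: 128 × 1/4 = 32

32, 64, 32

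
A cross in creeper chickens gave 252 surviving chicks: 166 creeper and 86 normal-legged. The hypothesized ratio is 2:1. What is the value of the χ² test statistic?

Under the 2:1 hypothesis (Σ ratio = 3, N = 252):
  creeper: 252 × 2/3 = 168
  normal-legged: 252 × 1/3 = 84
χ² = Σ (O − E)² / E
  creeper: (166 − 168)² / 168 = 0.0238
  normal-legged: (86 − 84)² / 84 = 0.0476
χ² = 0.0238 + 0.0476 = 0.0714 ≈ 0.071

0.071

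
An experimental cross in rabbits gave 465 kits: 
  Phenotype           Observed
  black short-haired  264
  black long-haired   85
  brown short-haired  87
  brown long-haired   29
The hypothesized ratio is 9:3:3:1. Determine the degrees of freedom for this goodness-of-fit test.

A goodness-of-fit test with 4 phenotype classes has df = 4 − 1 = 3.

3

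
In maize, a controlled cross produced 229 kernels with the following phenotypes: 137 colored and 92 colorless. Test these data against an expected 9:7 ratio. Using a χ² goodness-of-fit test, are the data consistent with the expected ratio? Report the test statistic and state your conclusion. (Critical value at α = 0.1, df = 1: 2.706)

Total ratio parts = 16. Expected numbers out of 229:
  colored: 229 × 9/16 = 128.8125
  colorless: 229 × 7/16 = 100.1875
χ² = Σ (O − E)² / E
  colored: (137 − 128.8125)² / 128.8125 = 0.5204
  colorless: (92 − 100.1875)² / 100.1875 = 0.6691
χ² = 0.5204 + 0.6691 = 1.1895 ≈ 1.190
Degrees of freedom = 2 − 1 = 1; critical value at α = 0.1 is 2.706.
Since 1.190 < 2.706, we fail to reject the null hypothesis — the data are consistent with the 9:7 ratio.

1.190; consistent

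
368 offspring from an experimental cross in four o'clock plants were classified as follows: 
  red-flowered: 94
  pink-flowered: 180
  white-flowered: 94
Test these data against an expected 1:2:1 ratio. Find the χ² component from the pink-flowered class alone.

0.087

Under the 1:2:1 hypothesis (Σ ratio = 4, N = 368):
  red-flowered: 368 × 1/4 = 92
  pink-flowered: 368 × 2/4 = 184
  white-flowered: 368 × 1/4 = 92
Contribution of pink-flowered: (180 − 184)² / 184 = 0.0870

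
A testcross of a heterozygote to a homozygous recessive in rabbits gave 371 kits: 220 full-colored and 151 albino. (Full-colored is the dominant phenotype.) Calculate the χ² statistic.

12.833

A testcross of a heterozygote (Aa × aa) gives a 1:1 phenotypic ratio.
The 1:1 ratio has 2 parts, so with N = 371 the expected counts are:
  full-colored: 371 × 1/2 = 185.5
  albino: 371 × 1/2 = 185.5
χ² = Σ (O − E)² / E
  full-colored: (220 − 185.5)² / 185.5 = 6.4164
  albino: (151 − 185.5)² / 185.5 = 6.4164
χ² = 6.4164 + 6.4164 = 12.8328 ≈ 12.833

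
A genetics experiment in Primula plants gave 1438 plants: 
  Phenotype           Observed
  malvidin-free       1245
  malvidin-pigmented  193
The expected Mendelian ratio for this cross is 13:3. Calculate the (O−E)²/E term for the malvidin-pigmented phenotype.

The 13:3 ratio has 16 parts, so with N = 1438 the expected counts are:
  malvidin-free: 1438 × 13/16 = 1168.375
  malvidin-pigmented: 1438 × 3/16 = 269.625
Contribution of malvidin-pigmented: (193 − 269.625)² / 269.625 = 21.7761

21.776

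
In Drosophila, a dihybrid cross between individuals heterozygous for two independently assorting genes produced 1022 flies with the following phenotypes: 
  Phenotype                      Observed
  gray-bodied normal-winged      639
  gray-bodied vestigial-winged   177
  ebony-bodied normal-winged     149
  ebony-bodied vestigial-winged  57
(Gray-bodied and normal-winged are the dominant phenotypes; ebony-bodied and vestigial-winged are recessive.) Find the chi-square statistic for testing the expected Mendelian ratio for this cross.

18.491

A dihybrid F₂ with independent assortment and complete dominance at both loci gives a 9:3:3:1 phenotypic ratio.
Total ratio parts = 16. Expected numbers out of 1022:
  gray-bodied normal-winged: 1022 × 9/16 = 574.875
  gray-bodied vestigial-winged: 1022 × 3/16 = 191.625
  ebony-bodied normal-winged: 1022 × 3/16 = 191.625
  ebony-bodied vestigial-winged: 1022 × 1/16 = 63.875
χ² = Σ (O − E)² / E
  gray-bodied normal-winged: (639 − 574.875)² / 574.875 = 7.1529
  gray-bodied vestigial-winged: (177 − 191.625)² / 191.625 = 1.1162
  ebony-bodied normal-winged: (149 − 191.625)² / 191.625 = 9.4815
  ebony-bodied vestigial-winged: (57 − 63.875)² / 63.875 = 0.7400
χ² = 7.1529 + 1.1162 + 9.4815 + 0.7400 = 18.4906 ≈ 18.491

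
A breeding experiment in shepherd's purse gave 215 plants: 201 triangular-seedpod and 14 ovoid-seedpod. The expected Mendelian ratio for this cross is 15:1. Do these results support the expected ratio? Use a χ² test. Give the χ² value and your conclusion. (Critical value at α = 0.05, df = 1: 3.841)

Under the 15:1 hypothesis (Σ ratio = 16, N = 215):
  triangular-seedpod: 215 × 15/16 = 201.5625
  ovoid-seedpod: 215 × 1/16 = 13.4375
χ² = Σ (O − E)² / E
  triangular-seedpod: (201 − 201.5625)² / 201.5625 = 0.0016
  ovoid-seedpod: (14 − 13.4375)² / 13.4375 = 0.0235
χ² = 0.0016 + 0.0235 = 0.0251 ≈ 0.025
Degrees of freedom = 2 − 1 = 1; critical value at α = 0.05 is 3.841.
Since 0.025 < 3.841, we fail to reject the null hypothesis — the data are consistent with the 15:1 ratio.

0.025; consistent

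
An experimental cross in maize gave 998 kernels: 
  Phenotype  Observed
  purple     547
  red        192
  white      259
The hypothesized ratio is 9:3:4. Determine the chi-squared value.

0.857

Under the 9:3:4 hypothesis (Σ ratio = 16, N = 998):
  purple: 998 × 9/16 = 561.375
  red: 998 × 3/16 = 187.125
  white: 998 × 4/16 = 249.5
χ² = Σ (O − E)² / E
  purple: (547 − 561.375)² / 561.375 = 0.3681
  red: (192 − 187.125)² / 187.125 = 0.1270
  white: (259 − 249.5)² / 249.5 = 0.3617
χ² = 0.3681 + 0.1270 + 0.3617 = 0.8568 ≈ 0.857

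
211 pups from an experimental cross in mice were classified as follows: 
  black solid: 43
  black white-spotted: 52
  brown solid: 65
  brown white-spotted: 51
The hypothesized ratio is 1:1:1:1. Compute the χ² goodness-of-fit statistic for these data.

Total ratio parts = 4. Expected numbers out of 211:
  black solid: 211 × 1/4 = 52.75
  black white-spotted: 211 × 1/4 = 52.75
  brown solid: 211 × 1/4 = 52.75
  brown white-spotted: 211 × 1/4 = 52.75
χ² = Σ (O − E)² / E
  black solid: (43 − 52.75)² / 52.75 = 1.8021
  black white-spotted: (52 − 52.75)² / 52.75 = 0.0107
  brown solid: (65 − 52.75)² / 52.75 = 2.8448
  brown white-spotted: (51 − 52.75)² / 52.75 = 0.0581
χ² = 1.8021 + 0.0107 + 2.8448 + 0.0581 = 4.7157 ≈ 4.716

4.716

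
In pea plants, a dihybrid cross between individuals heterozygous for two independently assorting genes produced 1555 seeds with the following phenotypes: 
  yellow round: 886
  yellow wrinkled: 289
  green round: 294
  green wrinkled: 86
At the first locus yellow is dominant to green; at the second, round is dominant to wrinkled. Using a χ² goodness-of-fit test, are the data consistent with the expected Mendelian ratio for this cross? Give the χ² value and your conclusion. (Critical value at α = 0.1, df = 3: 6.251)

A dihybrid F₂ with independent assortment and complete dominance at both loci gives a 9:3:3:1 phenotypic ratio.
The 9:3:3:1 ratio has 16 parts, so with N = 1555 the expected counts are:
  yellow round: 1555 × 9/16 = 874.6875
  yellow wrinkled: 1555 × 3/16 = 291.5625
  green round: 1555 × 3/16 = 291.5625
  green wrinkled: 1555 × 1/16 = 97.1875
χ² = Σ (O − E)² / E
  yellow round: (886 − 874.6875)² / 874.6875 = 0.1463
  yellow wrinkled: (289 − 291.5625)² / 291.5625 = 0.0225
  green round: (294 − 291.5625)² / 291.5625 = 0.0204
  green wrinkled: (86 − 97.1875)² / 97.1875 = 1.2878
χ² = 0.1463 + 0.0225 + 0.0204 + 1.2878 = 1.477
Degrees of freedom = 4 − 1 = 3; critical value at α = 0.1 is 6.251.
Since 1.477 < 6.251, we fail to reject the null hypothesis — the data are consistent with the 9:3:3:1 ratio.

1.477; consistent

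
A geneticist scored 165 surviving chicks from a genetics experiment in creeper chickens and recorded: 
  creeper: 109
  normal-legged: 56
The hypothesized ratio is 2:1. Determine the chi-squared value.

The 2:1 ratio has 3 parts, so with N = 165 the expected counts are:
  creeper: 165 × 2/3 = 110
  normal-legged: 165 × 1/3 = 55
χ² = Σ (O − E)² / E
  creeper: (109 − 110)² / 110 = 0.0091
  normal-legged: (56 − 55)² / 55 = 0.0182
χ² = 0.0091 + 0.0182 = 0.0273 ≈ 0.027

0.027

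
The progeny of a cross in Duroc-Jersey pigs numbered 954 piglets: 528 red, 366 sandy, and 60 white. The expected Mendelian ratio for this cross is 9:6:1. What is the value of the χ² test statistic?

The 9:6:1 ratio has 16 parts, so with N = 954 the expected counts are:
  red: 954 × 9/16 = 536.625
  sandy: 954 × 6/16 = 357.75
  white: 954 × 1/16 = 59.625
χ² = Σ (O − E)² / E
  red: (528 − 536.625)² / 536.625 = 0.1386
  sandy: (366 − 357.75)² / 357.75 = 0.1903
  white: (60 − 59.625)² / 59.625 = 0.0024
χ² = 0.1386 + 0.1903 + 0.0024 = 0.3313 ≈ 0.331

0.331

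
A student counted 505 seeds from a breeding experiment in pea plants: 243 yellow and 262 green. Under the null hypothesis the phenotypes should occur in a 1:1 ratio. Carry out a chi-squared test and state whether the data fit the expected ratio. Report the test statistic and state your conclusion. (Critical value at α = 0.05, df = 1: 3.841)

0.715; consistent

Under the 1:1 hypothesis (Σ ratio = 2, N = 505):
  yellow: 505 × 1/2 = 252.5
  green: 505 × 1/2 = 252.5
χ² = Σ (O − E)² / E
  yellow: (243 − 252.5)² / 252.5 = 0.3574
  green: (262 − 252.5)² / 252.5 = 0.3574
χ² = 0.3574 + 0.3574 = 0.7148 ≈ 0.715
Degrees of freedom = 2 − 1 = 1; critical value at α = 0.05 is 3.841.
Since 0.715 < 3.841, we fail to reject the null hypothesis — the data are consistent with the 1:1 ratio.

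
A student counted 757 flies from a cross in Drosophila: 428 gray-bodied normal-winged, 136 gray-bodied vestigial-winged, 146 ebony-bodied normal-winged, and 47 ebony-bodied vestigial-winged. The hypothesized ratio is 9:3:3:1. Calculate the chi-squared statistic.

0.378

Expected counts for N = 757 under a 9:3:3:1 ratio (total parts = 16):
  gray-bodied normal-winged: 757 × 9/16 = 425.8125
  gray-bodied vestigial-winged: 757 × 3/16 = 141.9375
  ebony-bodied normal-winged: 757 × 3/16 = 141.9375
  ebony-bodied vestigial-winged: 757 × 1/16 = 47.3125
χ² = Σ (O − E)² / E
  gray-bodied normal-winged: (428 − 425.8125)² / 425.8125 = 0.0112
  gray-bodied vestigial-winged: (136 − 141.9375)² / 141.9375 = 0.2484
  ebony-bodied normal-winged: (146 − 141.9375)² / 141.9375 = 0.1163
  ebony-bodied vestigial-winged: (47 − 47.3125)² / 47.3125 = 0.0021
χ² = 0.0112 + 0.2484 + 0.1163 + 0.0021 = 0.378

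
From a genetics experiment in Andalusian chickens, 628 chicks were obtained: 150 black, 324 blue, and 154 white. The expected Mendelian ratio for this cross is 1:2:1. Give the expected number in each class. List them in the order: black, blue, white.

Expected counts for N = 628 under a 1:2:1 ratio (total parts = 4):
  black: 628 × 1/4 = 157
  blue: 628 × 2/4 = 314
  white: 628 × 1/4 = 157

157, 314, 157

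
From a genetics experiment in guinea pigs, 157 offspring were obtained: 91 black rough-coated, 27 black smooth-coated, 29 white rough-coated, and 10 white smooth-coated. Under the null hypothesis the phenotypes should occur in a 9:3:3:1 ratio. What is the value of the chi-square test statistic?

Under the 9:3:3:1 hypothesis (Σ ratio = 16, N = 157):
  black rough-coated: 157 × 9/16 = 88.3125
  black smooth-coated: 157 × 3/16 = 29.4375
  white rough-coated: 157 × 3/16 = 29.4375
  white smooth-coated: 157 × 1/16 = 9.8125
χ² = Σ (O − E)² / E
  black rough-coated: (91 − 88.3125)² / 88.3125 = 0.0818
  black smooth-coated: (27 − 29.4375)² / 29.4375 = 0.2018
  white rough-coated: (29 − 29.4375)² / 29.4375 = 0.0065
  white smooth-coated: (10 − 9.8125)² / 9.8125 = 0.0036
χ² = 0.0818 + 0.2018 + 0.0065 + 0.0036 = 0.2937 ≈ 0.294

0.294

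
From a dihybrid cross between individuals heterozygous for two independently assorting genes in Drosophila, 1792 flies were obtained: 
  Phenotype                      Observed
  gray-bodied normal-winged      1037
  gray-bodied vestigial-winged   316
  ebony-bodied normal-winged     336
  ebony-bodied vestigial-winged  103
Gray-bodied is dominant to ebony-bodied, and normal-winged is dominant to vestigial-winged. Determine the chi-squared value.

A dihybrid F₂ with independent assortment and complete dominance at both loci gives a 9:3:3:1 phenotypic ratio.
The 9:3:3:1 ratio has 16 parts, so with N = 1792 the expected counts are:
  gray-bodied normal-winged: 1792 × 9/16 = 1008
  gray-bodied vestigial-winged: 1792 × 3/16 = 336
  ebony-bodied normal-winged: 1792 × 3/16 = 336
  ebony-bodied vestigial-winged: 1792 × 1/16 = 112
χ² = Σ (O − E)² / E
  gray-bodied normal-winged: (1037 − 1008)² / 1008 = 0.8343
  gray-bodied vestigial-winged: (316 − 336)² / 336 = 1.1905
  ebony-bodied normal-winged: (336 − 336)² / 336 = 0.0000
  ebony-bodied vestigial-winged: (103 − 112)² / 112 = 0.7232
χ² = 0.8343 + 1.1905 + 0.0000 + 0.7232 = 2.748

2.748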